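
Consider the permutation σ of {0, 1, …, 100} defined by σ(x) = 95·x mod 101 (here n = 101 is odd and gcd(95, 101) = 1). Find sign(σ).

+1

Orbit of 87 under x↦95x: [87, 84, 1, 95, 36]… (length divides ord_101(95)).
The orbit structure of x ↦ 95x mod 101: 21 orbits of sizes [5, 5, 5, 5, 5, 5, 5, 5, 5, 5, 5, 5, 5, 5, 5, 5, 5, 5, 5, 5, 1].
n − c = 101 − 21 = 80; sign = (−1)^80 = +1.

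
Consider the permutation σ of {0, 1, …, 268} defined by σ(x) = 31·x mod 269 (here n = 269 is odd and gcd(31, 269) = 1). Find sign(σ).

Trace 131: π^k(131) = [131, 26, 268, 238, 115, 68, 225] for k=0..6.
π_31 has 2 disjoint cycles with lengths [268, 1] on {0,…,268}.
With 2 cycles on 269 points, sign = (−1)^{269−2} = -1.
Via Zolotarev, sign(π_{31}) = (31|269) = -1.

-1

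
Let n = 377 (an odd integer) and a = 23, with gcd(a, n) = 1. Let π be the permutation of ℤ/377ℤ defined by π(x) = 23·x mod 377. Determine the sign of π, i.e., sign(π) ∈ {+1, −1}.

Start at x=248: 248 → 49 → 373 → 285 → 146 → 342 → 326 → … (one orbit).
Decompose π into cycles: lengths [42, 42, 42, 42, 42, 42, 42, 42, 7, 7, 7, 7, 6, 6, 1] (15 cycles, including the fixed point 0).
With 15 cycles on 377 points, sign = (−1)^{377−15} = +1.

+1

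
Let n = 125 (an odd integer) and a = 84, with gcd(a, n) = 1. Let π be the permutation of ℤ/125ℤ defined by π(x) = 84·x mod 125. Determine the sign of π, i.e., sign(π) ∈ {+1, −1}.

+1

Trace 59: π^k(59) = [59, 81, 54, 36, 24, 16, 94] for k=0..6.
Cycle lengths of π_84 on ℤ/125ℤ: [50, 50, 10, 10, 2, 2, 1]; 7 cycles in total.
sign(π) = (−1)^{n − #cycles} = (−1)^{125−7} = (−1)^118 = +1.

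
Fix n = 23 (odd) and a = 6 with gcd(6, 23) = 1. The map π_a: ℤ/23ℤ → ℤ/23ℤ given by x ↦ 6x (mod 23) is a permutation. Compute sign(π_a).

Orbit of 8 under x↦6x: [8, 2, 12, 3, 18, 16, 4]… (length divides ord_23(6)).
π_6 has 3 disjoint cycles with lengths [11, 11, 1] on {0,…,22}.
Σ(ℓ_i−1) = 23−3 = 20; sign = (−1)^20 = +1.

+1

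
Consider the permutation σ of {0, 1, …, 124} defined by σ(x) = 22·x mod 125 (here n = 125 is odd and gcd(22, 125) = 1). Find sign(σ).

Trace 107: π^k(107) = [107, 104, 38, 86, 17, 124, 103] for k=0..6.
Cycle type of π: 100 + 20 + 4 + 1; total 4 cycles.
4 cycles on 125: each ℓ→(−1)^(ℓ−1), product (−1)^121 = -1.

-1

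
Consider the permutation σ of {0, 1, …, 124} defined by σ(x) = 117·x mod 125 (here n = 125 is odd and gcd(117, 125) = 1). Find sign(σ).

-1

Start at x=82: 82 → 94 → 123 → 16 → 122 → 24 → 58 → … (one orbit).
π_117 has 4 disjoint cycles with lengths [100, 20, 4, 1] on {0,…,124}.
125 − 4 = 121 transpositions; sign(π) = (−1)^121 = -1.
Check: (117/125) = -1 by Zolotarev.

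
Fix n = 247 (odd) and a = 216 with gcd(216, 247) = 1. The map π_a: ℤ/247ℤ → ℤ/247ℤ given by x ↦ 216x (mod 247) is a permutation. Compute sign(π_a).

Orbit of 64 under x↦216x: [64, 239, 1, 216, 220, 96, 235]… (length divides ord_247(216)).
Decompose π into cycles: lengths [12, 12, 12, 12, 12, 12, 12, 12, 12, 12, 12, 12, 12, 12, 12, 12, 12, 12, 4, 4, 4, 3, 3, 3, 3, 3, 3, 1] (28 cycles, including the fixed point 0).
sign(π) = (−1)^{n − #cycles} = (−1)^{247−28} = (−1)^219 = -1.
(216|247)_J = -1 (Zolotarev's lemma cross-check).

-1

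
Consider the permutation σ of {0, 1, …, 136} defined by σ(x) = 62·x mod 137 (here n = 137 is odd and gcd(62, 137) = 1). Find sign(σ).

-1

Trace 16: π^k(16) = [16, 33, 128, 127, 65, 57, 109] for k=0..6.
Cycle type of π: 136 + 1; total 2 cycles.
With 2 cycles on 137 points, sign = (−1)^{137−2} = -1.
Zolotarev: (62|137) = -1, matching the cycle-count sign.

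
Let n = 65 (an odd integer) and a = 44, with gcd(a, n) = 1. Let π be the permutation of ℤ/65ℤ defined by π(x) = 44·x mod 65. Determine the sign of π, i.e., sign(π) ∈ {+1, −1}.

-1

Trace 51: π^k(51) = [51, 34, 1, 44] for k=0..3.
The orbit structure of x ↦ 44x mod 65: 18 orbits of sizes [4, 4, 4, 4, 4, 4, 4, 4, 4, 4, 4, 4, 4, 4, 4, 2, 2, 1].
Σ(ℓ_i−1) = 65−18 = 47; sign = (−1)^47 = -1.
Zolotarev: (44|65) = -1, matching the cycle-count sign.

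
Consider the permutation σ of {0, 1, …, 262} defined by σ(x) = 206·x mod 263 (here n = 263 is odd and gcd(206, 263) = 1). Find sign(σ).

+1

Orbit of 140 under x↦206x: [140, 173, 133, 46, 8, 70, 218]… (length divides ord_263(206)).
3 cycles of lengths [131, 131, 1].
sign(π) = (−1)^{n − #cycles} = (−1)^{263−3} = (−1)^260 = +1.
Zolotarev: (206|263) = +1, matching the cycle-count sign.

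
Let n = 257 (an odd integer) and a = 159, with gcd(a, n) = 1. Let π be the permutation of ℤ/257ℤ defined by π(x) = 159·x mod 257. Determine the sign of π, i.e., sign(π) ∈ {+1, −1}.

+1

Trace 234: π^k(234) = [234, 198, 128, 49, 81, 29, 242] for k=0..6.
3 cycles of lengths [128, 128, 1].
Σ(ℓ_i−1) = 257−3 = 254; sign = (−1)^254 = +1.
(159|257)_J = +1 (Zolotarev's lemma cross-check).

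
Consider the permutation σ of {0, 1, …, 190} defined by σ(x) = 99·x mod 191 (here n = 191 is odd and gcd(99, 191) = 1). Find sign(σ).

Trace 142: π^k(142) = [142, 115, 116, 24, 84, 103, 74] for k=0..6.
The orbit structure of x ↦ 99x mod 191: 2 orbits of sizes [190, 1].
191 − 2 = 189 transpositions; sign(π) = (−1)^189 = -1.
Via Zolotarev, sign(π_{99}) = (99|191) = -1.

-1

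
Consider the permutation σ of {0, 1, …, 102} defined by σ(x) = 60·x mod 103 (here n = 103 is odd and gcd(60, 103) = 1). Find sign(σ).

+1

Orbit of 81 under x↦60x: [81, 19, 7, 8, 68, 63, 72]… (length divides ord_103(60)).
3 cycles of lengths [51, 51, 1].
sign(π) = (−1)^{n − #cycles} = (−1)^{103−3} = (−1)^100 = +1.
The Jacobi symbol (60|103) = +1 (Zolotarev) agrees.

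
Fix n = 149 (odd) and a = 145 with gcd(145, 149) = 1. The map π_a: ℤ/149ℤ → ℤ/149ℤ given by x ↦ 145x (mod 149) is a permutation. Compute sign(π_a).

Start at x=140: 140 → 36 → 5 → 129 → 80 → 127 → 88 → … (one orbit).
Decompose π into cycles: lengths [37, 37, 37, 37, 1] (5 cycles, including the fixed point 0).
n − c = 149 − 5 = 144; sign = (−1)^144 = +1.

+1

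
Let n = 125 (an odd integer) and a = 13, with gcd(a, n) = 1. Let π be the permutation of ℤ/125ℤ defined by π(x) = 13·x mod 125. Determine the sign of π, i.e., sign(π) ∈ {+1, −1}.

-1

Start at x=24: 24 → 62 → 56 → 103 → 89 → 32 → 41 → … (one orbit).
The orbit structure of x ↦ 13x mod 125: 4 orbits of sizes [100, 20, 4, 1].
125 − 4 = 121 transpositions; sign(π) = (−1)^121 = -1.
Via Zolotarev, sign(π_{13}) = (13|125) = -1.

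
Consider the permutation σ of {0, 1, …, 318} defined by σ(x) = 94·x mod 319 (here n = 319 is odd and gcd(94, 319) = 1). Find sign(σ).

-1

Trace 59: π^k(59) = [59, 123, 78, 314, 168, 161, 141] for k=0..6.
π_94 has 10 disjoint cycles with lengths [70, 70, 70, 70, 10, 7, 7, 7, 7, 1] on {0,…,318}.
Σ(ℓ_i−1) = 319−10 = 309; sign = (−1)^309 = -1.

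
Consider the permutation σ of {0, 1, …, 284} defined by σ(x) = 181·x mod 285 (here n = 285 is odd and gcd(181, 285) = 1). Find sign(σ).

-1

Trace 61: π^k(61) = [61, 211, 1, 181, 271, 31, 196] for k=0..6.
Decompose π into cycles: lengths [18, 18, 18, 18, 18, 18, 18, 18, 18, 18, 18, 18, 18, 18, 18, 1, 1, 1, 1, 1, 1, 1, 1, 1, 1, 1, 1, 1, 1, 1] (30 cycles, including the fixed point 0).
30 cycles on 285: each ℓ→(−1)^(ℓ−1), product (−1)^255 = -1.
Via Zolotarev, sign(π_{181}) = (181|285) = -1.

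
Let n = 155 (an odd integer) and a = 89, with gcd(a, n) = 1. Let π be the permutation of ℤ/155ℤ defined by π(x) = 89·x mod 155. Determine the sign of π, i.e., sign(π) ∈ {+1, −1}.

-1

Start at x=154: 154 → 66 → 139 → 126 → 54 → 1 → 89 → … (one orbit).
Cycle type of π: 10×15 + 2×2 + 1; total 18 cycles.
n − c = 155 − 18 = 137; sign = (−1)^137 = -1.
Zolotarev: (89|155) = -1, matching the cycle-count sign.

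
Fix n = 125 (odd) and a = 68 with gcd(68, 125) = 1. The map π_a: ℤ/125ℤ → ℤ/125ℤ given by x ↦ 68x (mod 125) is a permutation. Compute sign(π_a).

-1

Orbit of 1 under x↦68x: [1, 68, 124, 57]… (length divides ord_125(68)).
Decompose π into cycles: lengths [4, 4, 4, 4, 4, 4, 4, 4, 4, 4, 4, 4, 4, 4, 4, 4, 4, 4, 4, 4, 4, 4, 4, 4, 4, 4, 4, 4, 4, 4, 4, 1] (32 cycles, including the fixed point 0).
32 cycles on 125: each ℓ→(−1)^(ℓ−1), product (−1)^93 = -1.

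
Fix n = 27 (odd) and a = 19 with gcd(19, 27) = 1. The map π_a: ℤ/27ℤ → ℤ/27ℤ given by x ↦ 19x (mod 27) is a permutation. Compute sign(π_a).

Trace 19: π^k(19) = [19, 10, 1] for k=0..2.
Cycle lengths of π_19 on ℤ/27ℤ: [3, 3, 3, 3, 3, 3, 1, 1, 1, 1, 1, 1, 1, 1, 1]; 15 cycles in total.
n − c = 27 − 15 = 12; sign = (−1)^12 = +1.
Via Zolotarev, sign(π_{19}) = (19|27) = +1.

+1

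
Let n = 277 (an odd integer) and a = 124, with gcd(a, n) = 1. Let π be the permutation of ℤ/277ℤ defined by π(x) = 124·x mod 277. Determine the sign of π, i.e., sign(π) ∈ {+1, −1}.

-1

Orbit of 174 under x↦124x: [174, 247, 158, 202, 118, 228, 18]… (length divides ord_277(124)).
Cycle lengths of π_124 on ℤ/277ℤ: [276, 1]; 2 cycles in total.
sign(π) = (−1)^{n − #cycles} = (−1)^{277−2} = (−1)^275 = -1.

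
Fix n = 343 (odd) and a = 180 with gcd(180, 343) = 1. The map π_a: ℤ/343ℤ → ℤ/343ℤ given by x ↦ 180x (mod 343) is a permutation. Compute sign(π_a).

-1

Orbit of 76 under x↦180x: [76, 303, 3, 197, 131, 256, 118]… (length divides ord_343(180)).
The orbit structure of x ↦ 180x mod 343: 4 orbits of sizes [294, 42, 6, 1].
sign(π) = (−1)^{n − #cycles} = (−1)^{343−4} = (−1)^339 = -1.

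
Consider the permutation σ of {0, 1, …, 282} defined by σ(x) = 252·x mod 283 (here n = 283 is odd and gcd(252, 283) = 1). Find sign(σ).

+1

Orbit of 155 under x↦252x: [155, 6, 97, 106, 110, 269, 151]… (length divides ord_283(252)).
3 cycles of lengths [141, 141, 1].
Σ(ℓ_i−1) = 283−3 = 280; sign = (−1)^280 = +1.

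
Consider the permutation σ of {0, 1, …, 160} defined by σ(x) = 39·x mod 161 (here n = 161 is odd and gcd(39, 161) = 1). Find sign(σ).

Trace 100: π^k(100) = [100, 36, 116, 16, 141, 25, 9] for k=0..6.
Decompose π into cycles: lengths [33, 33, 33, 33, 11, 11, 3, 3, 1] (9 cycles, including the fixed point 0).
9 cycles on 161: each ℓ→(−1)^(ℓ−1), product (−1)^152 = +1.

+1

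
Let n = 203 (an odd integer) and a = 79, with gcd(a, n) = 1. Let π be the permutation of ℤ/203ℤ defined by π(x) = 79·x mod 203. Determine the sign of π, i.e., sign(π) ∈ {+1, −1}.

Start at x=9: 9 → 102 → 141 → 177 → 179 → 134 → 30 → … (one orbit).
Decompose π into cycles: lengths [84, 84, 28, 3, 3, 1] (6 cycles, including the fixed point 0).
With 6 cycles on 203 points, sign = (−1)^{203−6} = -1.
Check: (79/203) = -1 by Zolotarev.

-1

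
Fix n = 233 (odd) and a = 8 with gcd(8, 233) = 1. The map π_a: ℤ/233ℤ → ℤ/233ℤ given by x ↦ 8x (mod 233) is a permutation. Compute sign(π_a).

Start at x=23: 23 → 184 → 74 → 126 → 76 → 142 → 204 → … (one orbit).
The orbit structure of x ↦ 8x mod 233: 9 orbits of sizes [29, 29, 29, 29, 29, 29, 29, 29, 1].
sign(π) = (−1)^{n − #cycles} = (−1)^{233−9} = (−1)^224 = +1.

+1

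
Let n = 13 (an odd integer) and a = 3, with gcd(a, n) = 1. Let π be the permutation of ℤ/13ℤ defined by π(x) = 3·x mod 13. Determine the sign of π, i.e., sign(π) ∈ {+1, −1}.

Trace 9: π^k(9) = [9, 1, 3] for k=0..2.
π_3 has 5 disjoint cycles with lengths [3, 3, 3, 3, 1] on {0,…,12}.
5 cycles on 13: each ℓ→(−1)^(ℓ−1), product (−1)^8 = +1.

+1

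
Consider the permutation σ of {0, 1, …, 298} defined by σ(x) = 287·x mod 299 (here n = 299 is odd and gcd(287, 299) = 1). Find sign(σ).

Orbit of 105 under x↦287x: [105, 235, 170, 53, 261, 157, 209]… (length divides ord_299(287)).
Cycle lengths of π_287 on ℤ/299ℤ: [22, 22, 22, 22, 22, 22, 22, 22, 22, 22, 22, 22, 22, 1, 1, 1, 1, 1, 1, 1, 1, 1, 1, 1, 1, 1]; 26 cycles in total.
Σ(ℓ_i−1) = 299−26 = 273; sign = (−1)^273 = -1.

-1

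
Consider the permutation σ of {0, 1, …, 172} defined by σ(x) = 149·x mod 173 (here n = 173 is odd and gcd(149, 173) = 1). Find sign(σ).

+1

Start at x=29: 29 → 169 → 96 → 118 → 109 → 152 → 158 → … (one orbit).
The orbit structure of x ↦ 149x mod 173: 5 orbits of sizes [43, 43, 43, 43, 1].
Σ(ℓ_i−1) = 173−5 = 168; sign = (−1)^168 = +1.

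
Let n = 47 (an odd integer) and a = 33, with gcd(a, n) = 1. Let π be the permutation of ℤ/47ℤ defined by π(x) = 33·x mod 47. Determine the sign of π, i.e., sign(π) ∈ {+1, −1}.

Trace 22: π^k(22) = [22, 21, 35, 27, 45, 28, 31] for k=0..6.
Cycle lengths of π_33 on ℤ/47ℤ: [46, 1]; 2 cycles in total.
n − c = 47 − 2 = 45; sign = (−1)^45 = -1.
Check: (33/47) = -1 by Zolotarev.

-1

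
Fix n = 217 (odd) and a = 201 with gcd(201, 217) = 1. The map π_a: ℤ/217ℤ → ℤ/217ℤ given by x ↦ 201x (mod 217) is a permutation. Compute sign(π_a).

Orbit of 64 under x↦201x: [64, 61, 109, 209, 128, 122, 1]… (length divides ord_217(201)).
π_201 has 11 disjoint cycles with lengths [30, 30, 30, 30, 30, 30, 10, 10, 10, 6, 1] on {0,…,216}.
sign(π) = (−1)^{n − #cycles} = (−1)^{217−11} = (−1)^206 = +1.

+1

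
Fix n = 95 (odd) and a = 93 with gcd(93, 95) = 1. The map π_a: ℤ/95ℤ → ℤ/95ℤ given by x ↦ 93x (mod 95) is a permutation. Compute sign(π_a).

-1

Trace 39: π^k(39) = [39, 17, 61, 68, 54, 82, 26] for k=0..6.
Cycle lengths of π_93 on ℤ/95ℤ: [36, 36, 9, 9, 4, 1]; 6 cycles in total.
6 cycles on 95: each ℓ→(−1)^(ℓ−1), product (−1)^89 = -1.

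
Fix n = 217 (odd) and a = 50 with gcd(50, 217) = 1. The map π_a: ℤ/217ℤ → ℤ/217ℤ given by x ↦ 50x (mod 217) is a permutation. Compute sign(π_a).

Orbit of 36 under x↦50x: [36, 64, 162, 71, 78, 211, 134]… (length divides ord_217(50)).
Cycle type of π: 15×14 + 1×7; total 21 cycles.
With 21 cycles on 217 points, sign = (−1)^{217−21} = +1.

+1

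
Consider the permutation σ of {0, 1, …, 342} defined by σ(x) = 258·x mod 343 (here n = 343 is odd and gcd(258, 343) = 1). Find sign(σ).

-1

Trace 34: π^k(34) = [34, 197, 62, 218, 335, 337, 167] for k=0..6.
π_258 has 10 disjoint cycles with lengths [98, 98, 98, 14, 14, 14, 2, 2, 2, 1] on {0,…,342}.
343 − 10 = 333 transpositions; sign(π) = (−1)^333 = -1.
Via Zolotarev, sign(π_{258}) = (258|343) = -1.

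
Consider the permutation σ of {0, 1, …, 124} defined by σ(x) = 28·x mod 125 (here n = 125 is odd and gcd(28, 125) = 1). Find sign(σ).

-1

Trace 27: π^k(27) = [27, 6, 43, 79, 87, 61, 83] for k=0..6.
π_28 has 4 disjoint cycles with lengths [100, 20, 4, 1] on {0,…,124}.
n − c = 125 − 4 = 121; sign = (−1)^121 = -1.
Zolotarev: (28|125) = -1, matching the cycle-count sign.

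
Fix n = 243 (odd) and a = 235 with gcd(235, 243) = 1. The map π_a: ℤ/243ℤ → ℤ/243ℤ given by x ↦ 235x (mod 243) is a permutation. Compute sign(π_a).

+1

Trace 145: π^k(145) = [145, 55, 46, 118, 28, 19, 91] for k=0..6.
Cycle type of π: 27×6 + 9×6 + 3×6 + 1×9; total 27 cycles.
Σ(ℓ_i−1) = 243−27 = 216; sign = (−1)^216 = +1.
The Jacobi symbol (235|243) = +1 (Zolotarev) agrees.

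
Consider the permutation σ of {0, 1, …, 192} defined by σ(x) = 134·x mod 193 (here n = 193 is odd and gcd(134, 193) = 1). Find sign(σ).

+1

Trace 81: π^k(81) = [81, 46, 181, 129, 109, 131, 184] for k=0..6.
Decompose π into cycles: lengths [48, 48, 48, 48, 1] (5 cycles, including the fixed point 0).
With 5 cycles on 193 points, sign = (−1)^{193−5} = +1.
Check: (134/193) = +1 by Zolotarev.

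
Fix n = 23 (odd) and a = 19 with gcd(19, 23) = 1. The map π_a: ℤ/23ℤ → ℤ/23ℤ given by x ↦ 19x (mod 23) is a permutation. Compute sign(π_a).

-1

Orbit of 22 under x↦19x: [22, 4, 7, 18, 20, 12, 21]… (length divides ord_23(19)).
Cycle type of π: 22 + 1; total 2 cycles.
sign(π) = (−1)^{n − #cycles} = (−1)^{23−2} = (−1)^21 = -1.
Check: (19/23) = -1 by Zolotarev.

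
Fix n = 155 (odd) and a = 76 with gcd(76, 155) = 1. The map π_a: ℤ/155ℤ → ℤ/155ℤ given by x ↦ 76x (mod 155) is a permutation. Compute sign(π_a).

Trace 81: π^k(81) = [81, 111, 66, 56, 71, 126, 121] for k=0..6.
Decompose π into cycles: lengths [15, 15, 15, 15, 15, 15, 15, 15, 15, 15, 1, 1, 1, 1, 1] (15 cycles, including the fixed point 0).
With 15 cycles on 155 points, sign = (−1)^{155−15} = +1.

+1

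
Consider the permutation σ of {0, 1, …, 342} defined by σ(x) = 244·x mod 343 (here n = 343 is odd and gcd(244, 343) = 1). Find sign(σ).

-1

Trace 197: π^k(197) = [197, 48, 50, 195, 246, 342, 99] for k=0..6.
Cycle lengths of π_244 on ℤ/343ℤ: [14, 14, 14, 14, 14, 14, 14, 14, 14, 14, 14, 14, 14, 14, 14, 14, 14, 14, 14, 14, 14, 2, 2, 2, 2, 2, 2, 2, 2, 2, 2, 2, 2, 2, 2, 2, 2, 2, 2, 2, 2, 2, 2, 2, 2, 1]; 46 cycles in total.
sign(π) = (−1)^{n − #cycles} = (−1)^{343−46} = (−1)^297 = -1.
The Jacobi symbol (244|343) = -1 (Zolotarev) agrees.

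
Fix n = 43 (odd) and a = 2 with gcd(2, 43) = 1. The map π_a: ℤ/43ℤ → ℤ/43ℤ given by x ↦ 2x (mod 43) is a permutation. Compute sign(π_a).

Trace 2: π^k(2) = [2, 4, 8, 16, 32, 21, 42] for k=0..6.
Cycle type of π: 14×3 + 1; total 4 cycles.
n − c = 43 − 4 = 39; sign = (−1)^39 = -1.

-1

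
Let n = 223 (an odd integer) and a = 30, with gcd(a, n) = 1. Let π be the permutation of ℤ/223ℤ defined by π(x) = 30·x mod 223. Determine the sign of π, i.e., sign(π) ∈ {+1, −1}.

+1

Start at x=136: 136 → 66 → 196 → 82 → 7 → 210 → 56 → … (one orbit).
Decompose π into cycles: lengths [37, 37, 37, 37, 37, 37, 1] (7 cycles, including the fixed point 0).
Σ(ℓ_i−1) = 223−7 = 216; sign = (−1)^216 = +1.
(30|223)_J = +1 (Zolotarev's lemma cross-check).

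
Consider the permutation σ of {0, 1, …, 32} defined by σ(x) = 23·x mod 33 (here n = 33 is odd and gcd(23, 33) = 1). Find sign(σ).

-1

Orbit of 23 under x↦23x: [23, 1]… (length divides ord_33(23)).
Cycle lengths of π_23 on ℤ/33ℤ: [2, 2, 2, 2, 2, 2, 2, 2, 2, 2, 2, 1, 1, 1, 1, 1, 1, 1, 1, 1, 1, 1]; 22 cycles in total.
22 cycles on 33: each ℓ→(−1)^(ℓ−1), product (−1)^11 = -1.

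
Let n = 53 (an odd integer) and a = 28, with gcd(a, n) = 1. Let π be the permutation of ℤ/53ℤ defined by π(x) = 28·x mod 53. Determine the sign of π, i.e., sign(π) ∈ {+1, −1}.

Start at x=1: 1 → 28 → 42 → 10 → 15 → 49 → 47 → … (one orbit).
The orbit structure of x ↦ 28x mod 53: 5 orbits of sizes [13, 13, 13, 13, 1].
53 − 5 = 48 transpositions; sign(π) = (−1)^48 = +1.
Via Zolotarev, sign(π_{28}) = (28|53) = +1.

+1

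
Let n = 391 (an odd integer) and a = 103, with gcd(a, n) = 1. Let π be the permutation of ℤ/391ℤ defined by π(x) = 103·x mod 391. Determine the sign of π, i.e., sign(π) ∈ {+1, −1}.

-1

Trace 358: π^k(358) = [358, 120, 239, 375, 307, 341, 324] for k=0..6.
34 cycles of lengths [22, 22, 22, 22, 22, 22, 22, 22, 22, 22, 22, 22, 22, 22, 22, 22, 22, 1, 1, 1, 1, 1, 1, 1, 1, 1, 1, 1, 1, 1, 1, 1, 1, 1].
sign(π) = (−1)^{n − #cycles} = (−1)^{391−34} = (−1)^357 = -1.
Zolotarev: (103|391) = -1, matching the cycle-count sign.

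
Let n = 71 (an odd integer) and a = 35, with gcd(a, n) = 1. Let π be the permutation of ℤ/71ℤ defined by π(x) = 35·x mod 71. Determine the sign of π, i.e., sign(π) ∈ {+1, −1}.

Start at x=12: 12 → 65 → 3 → 34 → 54 → 44 → 49 → … (one orbit).
Cycle type of π: 70 + 1; total 2 cycles.
71 − 2 = 69 transpositions; sign(π) = (−1)^69 = -1.
Check: (35/71) = -1 by Zolotarev.

-1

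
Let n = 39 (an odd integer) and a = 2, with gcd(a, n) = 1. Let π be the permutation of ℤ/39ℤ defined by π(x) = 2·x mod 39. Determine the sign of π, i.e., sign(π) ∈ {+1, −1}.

Start at x=8: 8 → 16 → 32 → 25 → 11 → 22 → 5 → … (one orbit).
π_2 has 5 disjoint cycles with lengths [12, 12, 12, 2, 1] on {0,…,38}.
39 − 5 = 34 transpositions; sign(π) = (−1)^34 = +1.
Via Zolotarev, sign(π_{2}) = (2|39) = +1.

+1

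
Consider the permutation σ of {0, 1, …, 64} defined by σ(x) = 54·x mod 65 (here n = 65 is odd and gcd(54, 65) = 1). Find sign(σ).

-1

Start at x=34: 34 → 16 → 19 → 51 → 24 → 61 → 44 → … (one orbit).
Cycle type of π: 12×5 + 2×2 + 1; total 8 cycles.
Σ(ℓ_i−1) = 65−8 = 57; sign = (−1)^57 = -1.
Check: (54/65) = -1 by Zolotarev.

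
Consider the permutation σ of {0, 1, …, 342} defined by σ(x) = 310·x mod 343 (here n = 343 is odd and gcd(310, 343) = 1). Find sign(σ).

+1

Orbit of 18 under x↦310x: [18, 92, 51, 32, 316, 205, 95]… (length divides ord_343(310)).
Cycle lengths of π_310 on ℤ/343ℤ: [147, 147, 21, 21, 3, 3, 1]; 7 cycles in total.
With 7 cycles on 343 points, sign = (−1)^{343−7} = +1.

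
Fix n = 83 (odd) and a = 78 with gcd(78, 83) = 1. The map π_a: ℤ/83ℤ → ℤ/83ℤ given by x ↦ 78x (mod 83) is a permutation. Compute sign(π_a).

Orbit of 78 under x↦78x: [78, 25, 41, 44, 29, 21, 61]… (length divides ord_83(78)).
The orbit structure of x ↦ 78x mod 83: 3 orbits of sizes [41, 41, 1].
3 cycles on 83: each ℓ→(−1)^(ℓ−1), product (−1)^80 = +1.
Via Zolotarev, sign(π_{78}) = (78|83) = +1.

+1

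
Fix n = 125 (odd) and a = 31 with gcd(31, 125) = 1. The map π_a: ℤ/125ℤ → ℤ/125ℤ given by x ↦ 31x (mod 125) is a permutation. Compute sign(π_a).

Start at x=1: 1 → 31 → 86 → 41 → 21 → 26 → 56 → … (one orbit).
π_31 has 13 disjoint cycles with lengths [25, 25, 25, 25, 5, 5, 5, 5, 1, 1, 1, 1, 1] on {0,…,124}.
13 cycles on 125: each ℓ→(−1)^(ℓ−1), product (−1)^112 = +1.
Check: (31/125) = +1 by Zolotarev.

+1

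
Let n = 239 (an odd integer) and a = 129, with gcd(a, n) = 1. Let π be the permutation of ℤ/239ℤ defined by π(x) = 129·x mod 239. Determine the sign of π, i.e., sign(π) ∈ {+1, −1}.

-1

Trace 42: π^k(42) = [42, 160, 86, 100, 233, 182, 56] for k=0..6.
Cycle type of π: 238 + 1; total 2 cycles.
2 cycles on 239: each ℓ→(−1)^(ℓ−1), product (−1)^237 = -1.
Via Zolotarev, sign(π_{129}) = (129|239) = -1.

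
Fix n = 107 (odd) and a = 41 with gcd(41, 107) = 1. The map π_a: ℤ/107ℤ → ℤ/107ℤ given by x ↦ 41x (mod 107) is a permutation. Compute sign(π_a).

Trace 4: π^k(4) = [4, 57, 90, 52, 99, 100, 34] for k=0..6.
3 cycles of lengths [53, 53, 1].
3 cycles on 107: each ℓ→(−1)^(ℓ−1), product (−1)^104 = +1.
The Jacobi symbol (41|107) = +1 (Zolotarev) agrees.

+1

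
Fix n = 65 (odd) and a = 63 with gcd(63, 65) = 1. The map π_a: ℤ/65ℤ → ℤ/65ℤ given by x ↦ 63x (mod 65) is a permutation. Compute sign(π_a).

Orbit of 63 under x↦63x: [63, 4, 57, 16, 33, 64, 2]… (length divides ord_65(63)).
7 cycles of lengths [12, 12, 12, 12, 12, 4, 1].
With 7 cycles on 65 points, sign = (−1)^{65−7} = +1.
Via Zolotarev, sign(π_{63}) = (63|65) = +1.

+1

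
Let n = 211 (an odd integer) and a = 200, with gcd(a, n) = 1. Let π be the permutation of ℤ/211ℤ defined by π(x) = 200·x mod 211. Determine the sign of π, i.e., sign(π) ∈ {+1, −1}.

Start at x=121: 121 → 146 → 82 → 153 → 5 → 156 → 183 → … (one orbit).
Cycle type of π: 70×3 + 1; total 4 cycles.
211 − 4 = 207 transpositions; sign(π) = (−1)^207 = -1.
(200|211)_J = -1 (Zolotarev's lemma cross-check).

-1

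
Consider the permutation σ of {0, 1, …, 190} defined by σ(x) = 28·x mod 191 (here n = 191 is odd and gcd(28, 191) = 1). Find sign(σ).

Trace 74: π^k(74) = [74, 162, 143, 184, 186, 51, 91] for k=0..6.
2 cycles of lengths [190, 1].
sign(π) = (−1)^{n − #cycles} = (−1)^{191−2} = (−1)^189 = -1.
Zolotarev: (28|191) = -1, matching the cycle-count sign.

-1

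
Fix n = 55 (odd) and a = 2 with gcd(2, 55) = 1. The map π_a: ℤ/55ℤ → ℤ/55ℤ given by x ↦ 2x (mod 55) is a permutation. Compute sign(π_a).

+1

Orbit of 17 under x↦2x: [17, 34, 13, 26, 52, 49, 43]… (length divides ord_55(2)).
Cycle type of π: 20×2 + 10 + 4 + 1; total 5 cycles.
sign(π) = (−1)^{n − #cycles} = (−1)^{55−5} = (−1)^50 = +1.
Check: (2/55) = +1 by Zolotarev.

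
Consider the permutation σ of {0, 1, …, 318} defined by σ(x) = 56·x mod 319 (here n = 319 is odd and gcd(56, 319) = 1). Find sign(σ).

-1

Orbit of 265 under x↦56x: [265, 166, 45, 287, 122, 133, 111]… (length divides ord_319(56)).
The orbit structure of x ↦ 56x mod 319: 22 orbits of sizes [28, 28, 28, 28, 28, 28, 28, 28, 28, 28, 28, 1, 1, 1, 1, 1, 1, 1, 1, 1, 1, 1].
319 − 22 = 297 transpositions; sign(π) = (−1)^297 = -1.
Zolotarev: (56|319) = -1, matching the cycle-count sign.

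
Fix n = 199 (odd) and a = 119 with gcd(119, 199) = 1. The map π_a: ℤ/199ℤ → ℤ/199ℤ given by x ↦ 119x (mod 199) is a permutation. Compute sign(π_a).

Trace 19: π^k(19) = [19, 72, 11, 115, 153, 98, 120] for k=0..6.
The orbit structure of x ↦ 119x mod 199: 2 orbits of sizes [198, 1].
199 − 2 = 197 transpositions; sign(π) = (−1)^197 = -1.
The Jacobi symbol (119|199) = -1 (Zolotarev) agrees.

-1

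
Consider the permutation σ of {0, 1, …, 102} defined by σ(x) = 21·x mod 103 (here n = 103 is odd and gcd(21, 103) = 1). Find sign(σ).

-1

Orbit of 60 under x↦21x: [60, 24, 92, 78, 93, 99, 19]… (length divides ord_103(21)).
Cycle lengths of π_21 on ℤ/103ℤ: [102, 1]; 2 cycles in total.
n − c = 103 − 2 = 101; sign = (−1)^101 = -1.
The Jacobi symbol (21|103) = -1 (Zolotarev) agrees.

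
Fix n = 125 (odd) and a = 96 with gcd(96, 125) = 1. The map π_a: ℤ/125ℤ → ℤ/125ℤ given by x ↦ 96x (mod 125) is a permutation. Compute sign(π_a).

Trace 31: π^k(31) = [31, 101, 71, 66, 86, 6, 76] for k=0..6.
Cycle lengths of π_96 on ℤ/125ℤ: [25, 25, 25, 25, 5, 5, 5, 5, 1, 1, 1, 1, 1]; 13 cycles in total.
n − c = 125 − 13 = 112; sign = (−1)^112 = +1.
Zolotarev: (96|125) = +1, matching the cycle-count sign.

+1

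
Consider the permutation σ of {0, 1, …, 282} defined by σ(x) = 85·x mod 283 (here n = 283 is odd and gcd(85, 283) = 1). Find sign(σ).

Trace 110: π^k(110) = [110, 11, 86, 235, 165, 158, 129] for k=0..6.
The orbit structure of x ↦ 85x mod 283: 3 orbits of sizes [141, 141, 1].
sign(π) = (−1)^{n − #cycles} = (−1)^{283−3} = (−1)^280 = +1.
Zolotarev: (85|283) = +1, matching the cycle-count sign.

+1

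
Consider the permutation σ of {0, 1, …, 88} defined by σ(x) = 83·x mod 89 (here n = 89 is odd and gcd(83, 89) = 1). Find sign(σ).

-1

Start at x=70: 70 → 25 → 28 → 10 → 29 → 4 → 65 → … (one orbit).
Cycle lengths of π_83 on ℤ/89ℤ: [88, 1]; 2 cycles in total.
n − c = 89 − 2 = 87; sign = (−1)^87 = -1.
Via Zolotarev, sign(π_{83}) = (83|89) = -1.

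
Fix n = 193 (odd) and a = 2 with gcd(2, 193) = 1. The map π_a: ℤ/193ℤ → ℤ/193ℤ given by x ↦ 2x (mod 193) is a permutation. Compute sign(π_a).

+1

Start at x=129: 129 → 65 → 130 → 67 → 134 → 75 → 150 → … (one orbit).
Cycle type of π: 96×2 + 1; total 3 cycles.
3 cycles on 193: each ℓ→(−1)^(ℓ−1), product (−1)^190 = +1.
Check: (2/193) = +1 by Zolotarev.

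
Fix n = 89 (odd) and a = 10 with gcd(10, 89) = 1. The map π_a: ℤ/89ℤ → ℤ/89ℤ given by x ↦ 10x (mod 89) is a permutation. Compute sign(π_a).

+1

Orbit of 47 under x↦10x: [47, 25, 72, 8, 80, 88, 79]… (length divides ord_89(10)).
Decompose π into cycles: lengths [44, 44, 1] (3 cycles, including the fixed point 0).
With 3 cycles on 89 points, sign = (−1)^{89−3} = +1.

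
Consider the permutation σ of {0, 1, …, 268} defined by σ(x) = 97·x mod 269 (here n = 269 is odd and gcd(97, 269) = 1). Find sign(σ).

+1

Orbit of 100 under x↦97x: [100, 16, 207, 173, 103, 38, 189]… (length divides ord_269(97)).
Decompose π into cycles: lengths [134, 134, 1] (3 cycles, including the fixed point 0).
With 3 cycles on 269 points, sign = (−1)^{269−3} = +1.
(97|269)_J = +1 (Zolotarev's lemma cross-check).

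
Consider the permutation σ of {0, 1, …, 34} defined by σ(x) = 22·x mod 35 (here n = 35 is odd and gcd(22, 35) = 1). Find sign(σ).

Orbit of 1 under x↦22x: [1, 22, 29, 8]… (length divides ord_35(22)).
The orbit structure of x ↦ 22x mod 35: 14 orbits of sizes [4, 4, 4, 4, 4, 4, 4, 1, 1, 1, 1, 1, 1, 1].
14 cycles on 35: each ℓ→(−1)^(ℓ−1), product (−1)^21 = -1.

-1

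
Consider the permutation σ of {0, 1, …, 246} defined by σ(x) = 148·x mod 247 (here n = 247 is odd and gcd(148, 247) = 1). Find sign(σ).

Start at x=151: 151 → 118 → 174 → 64 → 86 → 131 → 122 → … (one orbit).
Cycle type of π: 36×6 + 18 + 4×3 + 1; total 11 cycles.
With 11 cycles on 247 points, sign = (−1)^{247−11} = +1.
Check: (148/247) = +1 by Zolotarev.

+1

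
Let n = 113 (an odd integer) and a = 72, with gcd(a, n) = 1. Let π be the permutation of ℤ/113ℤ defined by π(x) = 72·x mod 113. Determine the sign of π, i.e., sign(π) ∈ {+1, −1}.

+1

Start at x=82: 82 → 28 → 95 → 60 → 26 → 64 → 88 → … (one orbit).
Cycle type of π: 56×2 + 1; total 3 cycles.
113 − 3 = 110 transpositions; sign(π) = (−1)^110 = +1.
(72|113)_J = +1 (Zolotarev's lemma cross-check).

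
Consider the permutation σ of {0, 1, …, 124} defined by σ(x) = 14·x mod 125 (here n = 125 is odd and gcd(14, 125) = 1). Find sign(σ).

Start at x=4: 4 → 56 → 34 → 101 → 39 → 46 → 19 → … (one orbit).
Decompose π into cycles: lengths [50, 50, 10, 10, 2, 2, 1] (7 cycles, including the fixed point 0).
With 7 cycles on 125 points, sign = (−1)^{125−7} = +1.
The Jacobi symbol (14|125) = +1 (Zolotarev) agrees.

+1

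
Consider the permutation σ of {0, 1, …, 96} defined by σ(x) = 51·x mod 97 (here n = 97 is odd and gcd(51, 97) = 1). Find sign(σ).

-1

Orbit of 8 under x↦51x: [8, 20, 50, 28, 70, 78, 1]… (length divides ord_97(51)).
π_51 has 4 disjoint cycles with lengths [32, 32, 32, 1] on {0,…,96}.
With 4 cycles on 97 points, sign = (−1)^{97−4} = -1.
(51|97)_J = -1 (Zolotarev's lemma cross-check).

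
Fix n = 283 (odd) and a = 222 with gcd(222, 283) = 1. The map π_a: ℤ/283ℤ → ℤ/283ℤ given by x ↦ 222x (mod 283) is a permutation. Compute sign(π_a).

Trace 108: π^k(108) = [108, 204, 8, 78, 53, 163, 245] for k=0..6.
Decompose π into cycles: lengths [94, 94, 94, 1] (4 cycles, including the fixed point 0).
sign(π) = (−1)^{n − #cycles} = (−1)^{283−4} = (−1)^279 = -1.

-1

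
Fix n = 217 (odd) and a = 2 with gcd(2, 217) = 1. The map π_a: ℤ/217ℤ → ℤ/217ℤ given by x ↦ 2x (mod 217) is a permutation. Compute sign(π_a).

+1

Start at x=156: 156 → 95 → 190 → 163 → 109 → 1 → 2 → … (one orbit).
The orbit structure of x ↦ 2x mod 217: 21 orbits of sizes [15, 15, 15, 15, 15, 15, 15, 15, 15, 15, 15, 15, 5, 5, 5, 5, 5, 5, 3, 3, 1].
217 − 21 = 196 transpositions; sign(π) = (−1)^196 = +1.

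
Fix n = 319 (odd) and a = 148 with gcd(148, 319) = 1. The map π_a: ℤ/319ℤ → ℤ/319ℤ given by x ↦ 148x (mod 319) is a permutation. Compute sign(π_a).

-1

Start at x=31: 31 → 122 → 192 → 25 → 191 → 196 → 298 → … (one orbit).
Decompose π into cycles: lengths [140, 140, 28, 5, 5, 1] (6 cycles, including the fixed point 0).
6 cycles on 319: each ℓ→(−1)^(ℓ−1), product (−1)^313 = -1.
The Jacobi symbol (148|319) = -1 (Zolotarev) agrees.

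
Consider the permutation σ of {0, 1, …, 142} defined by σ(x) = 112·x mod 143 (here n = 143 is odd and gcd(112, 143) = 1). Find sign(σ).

+1

Trace 83: π^k(83) = [83, 1, 112, 103, 96, 27, 21] for k=0..6.
π_112 has 11 disjoint cycles with lengths [20, 20, 20, 20, 20, 20, 10, 4, 4, 4, 1] on {0,…,142}.
With 11 cycles on 143 points, sign = (−1)^{143−11} = +1.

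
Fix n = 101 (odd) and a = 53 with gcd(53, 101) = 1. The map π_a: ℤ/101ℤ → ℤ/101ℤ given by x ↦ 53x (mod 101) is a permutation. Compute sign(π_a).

Start at x=45: 45 → 62 → 54 → 34 → 85 → 61 → 1 → … (one orbit).
Cycle type of π: 100 + 1; total 2 cycles.
101 − 2 = 99 transpositions; sign(π) = (−1)^99 = -1.
Via Zolotarev, sign(π_{53}) = (53|101) = -1.

-1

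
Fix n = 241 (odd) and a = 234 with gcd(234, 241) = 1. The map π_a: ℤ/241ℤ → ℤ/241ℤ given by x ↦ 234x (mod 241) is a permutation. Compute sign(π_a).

-1

Start at x=31: 31 → 24 → 73 → 212 → 203 → 25 → 66 → … (one orbit).
Cycle type of π: 240 + 1; total 2 cycles.
n − c = 241 − 2 = 239; sign = (−1)^239 = -1.
The Jacobi symbol (234|241) = -1 (Zolotarev) agrees.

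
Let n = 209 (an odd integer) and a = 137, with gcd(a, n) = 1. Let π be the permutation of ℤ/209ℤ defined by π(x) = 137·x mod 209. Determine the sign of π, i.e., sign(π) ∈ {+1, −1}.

Trace 168: π^k(168) = [168, 26, 9, 188, 49, 25, 81] for k=0..6.
Cycle type of π: 45×4 + 9×2 + 5×2 + 1; total 9 cycles.
Σ(ℓ_i−1) = 209−9 = 200; sign = (−1)^200 = +1.
Check: (137/209) = +1 by Zolotarev.

+1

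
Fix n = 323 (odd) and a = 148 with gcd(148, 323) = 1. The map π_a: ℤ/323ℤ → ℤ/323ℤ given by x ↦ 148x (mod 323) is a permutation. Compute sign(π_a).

+1

Start at x=37: 37 → 308 → 41 → 254 → 124 → 264 → 312 → … (one orbit).
The orbit structure of x ↦ 148x mod 323: 5 orbits of sizes [144, 144, 18, 16, 1].
n − c = 323 − 5 = 318; sign = (−1)^318 = +1.
(148|323)_J = +1 (Zolotarev's lemma cross-check).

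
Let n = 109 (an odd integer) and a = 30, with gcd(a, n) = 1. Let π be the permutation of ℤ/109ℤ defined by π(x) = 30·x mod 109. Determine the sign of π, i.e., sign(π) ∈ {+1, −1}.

Orbit of 36 under x↦30x: [36, 99, 27, 47, 102, 8, 22]… (length divides ord_109(30)).
Decompose π into cycles: lengths [108, 1] (2 cycles, including the fixed point 0).
109 − 2 = 107 transpositions; sign(π) = (−1)^107 = -1.
Zolotarev: (30|109) = -1, matching the cycle-count sign.

-1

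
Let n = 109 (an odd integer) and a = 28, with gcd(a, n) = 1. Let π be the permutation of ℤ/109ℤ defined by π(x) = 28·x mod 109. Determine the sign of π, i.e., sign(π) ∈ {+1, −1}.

+1

Start at x=26: 26 → 74 → 1 → 28 → 21 → 43 → 5 → … (one orbit).
The orbit structure of x ↦ 28x mod 109: 3 orbits of sizes [54, 54, 1].
Σ(ℓ_i−1) = 109−3 = 106; sign = (−1)^106 = +1.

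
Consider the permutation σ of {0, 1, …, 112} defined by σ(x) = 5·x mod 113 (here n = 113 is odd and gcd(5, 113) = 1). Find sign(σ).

-1

Trace 2: π^k(2) = [2, 10, 50, 24, 7, 35, 62] for k=0..6.
2 cycles of lengths [112, 1].
n − c = 113 − 2 = 111; sign = (−1)^111 = -1.
The Jacobi symbol (5|113) = -1 (Zolotarev) agrees.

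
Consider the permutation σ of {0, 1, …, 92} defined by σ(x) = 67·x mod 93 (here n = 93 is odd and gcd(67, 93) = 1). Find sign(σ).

+1

Trace 1: π^k(1) = [1, 67, 25] for k=0..2.
Cycle lengths of π_67 on ℤ/93ℤ: [3, 3, 3, 3, 3, 3, 3, 3, 3, 3, 3, 3, 3, 3, 3, 3, 3, 3, 3, 3, 3, 3, 3, 3, 3, 3, 3, 3, 3, 3, 1, 1, 1]; 33 cycles in total.
93 − 33 = 60 transpositions; sign(π) = (−1)^60 = +1.
Zolotarev: (67|93) = +1, matching the cycle-count sign.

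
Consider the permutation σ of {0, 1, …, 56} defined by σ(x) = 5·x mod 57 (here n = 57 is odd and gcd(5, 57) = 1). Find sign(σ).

-1

Start at x=20: 20 → 43 → 44 → 49 → 17 → 28 → 26 → … (one orbit).
π_5 has 6 disjoint cycles with lengths [18, 18, 9, 9, 2, 1] on {0,…,56}.
6 cycles on 57: each ℓ→(−1)^(ℓ−1), product (−1)^51 = -1.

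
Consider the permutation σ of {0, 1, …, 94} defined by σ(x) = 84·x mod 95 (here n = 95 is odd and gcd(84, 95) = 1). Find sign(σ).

-1

Trace 94: π^k(94) = [94, 11, 69, 1, 84, 26] for k=0..5.
Decompose π into cycles: lengths [6, 6, 6, 6, 6, 6, 6, 6, 6, 6, 6, 6, 6, 6, 6, 2, 2, 1] (18 cycles, including the fixed point 0).
n − c = 95 − 18 = 77; sign = (−1)^77 = -1.
The Jacobi symbol (84|95) = -1 (Zolotarev) agrees.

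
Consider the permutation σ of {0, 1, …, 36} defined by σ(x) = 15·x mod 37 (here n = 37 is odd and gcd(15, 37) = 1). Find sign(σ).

Orbit of 20 under x↦15x: [20, 4, 23, 12, 32, 36, 22]… (length divides ord_37(15)).
Cycle lengths of π_15 on ℤ/37ℤ: [36, 1]; 2 cycles in total.
37 − 2 = 35 transpositions; sign(π) = (−1)^35 = -1.

-1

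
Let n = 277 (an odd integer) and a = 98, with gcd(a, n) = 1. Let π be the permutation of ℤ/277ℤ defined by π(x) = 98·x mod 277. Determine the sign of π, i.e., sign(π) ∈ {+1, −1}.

Start at x=184: 184 → 27 → 153 → 36 → 204 → 48 → 272 → … (one orbit).
Cycle type of π: 276 + 1; total 2 cycles.
With 2 cycles on 277 points, sign = (−1)^{277−2} = -1.

-1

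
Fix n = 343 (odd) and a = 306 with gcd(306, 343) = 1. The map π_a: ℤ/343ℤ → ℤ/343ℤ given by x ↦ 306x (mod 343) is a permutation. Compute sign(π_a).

-1

Trace 138: π^k(138) = [138, 39, 272, 226, 213, 8, 47] for k=0..6.
Cycle type of π: 294 + 42 + 6 + 1; total 4 cycles.
343 − 4 = 339 transpositions; sign(π) = (−1)^339 = -1.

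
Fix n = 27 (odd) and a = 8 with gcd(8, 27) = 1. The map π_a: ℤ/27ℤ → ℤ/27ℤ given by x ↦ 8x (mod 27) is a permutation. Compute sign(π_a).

Orbit of 26 under x↦8x: [26, 19, 17, 1, 8, 10]… (length divides ord_27(8)).
The orbit structure of x ↦ 8x mod 27: 8 orbits of sizes [6, 6, 6, 2, 2, 2, 2, 1].
With 8 cycles on 27 points, sign = (−1)^{27−8} = -1.

-1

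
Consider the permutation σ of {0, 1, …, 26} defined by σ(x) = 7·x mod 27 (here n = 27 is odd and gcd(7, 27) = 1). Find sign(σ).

Trace 4: π^k(4) = [4, 1, 7, 22, 19, 25, 13] for k=0..6.
7 cycles of lengths [9, 9, 3, 3, 1, 1, 1].
With 7 cycles on 27 points, sign = (−1)^{27−7} = +1.
The Jacobi symbol (7|27) = +1 (Zolotarev) agrees.

+1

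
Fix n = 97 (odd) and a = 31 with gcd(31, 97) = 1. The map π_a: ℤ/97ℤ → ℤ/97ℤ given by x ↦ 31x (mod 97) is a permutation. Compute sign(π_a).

Start at x=88: 88 → 12 → 81 → 86 → 47 → 2 → 62 → … (one orbit).
Decompose π into cycles: lengths [48, 48, 1] (3 cycles, including the fixed point 0).
97 − 3 = 94 transpositions; sign(π) = (−1)^94 = +1.

+1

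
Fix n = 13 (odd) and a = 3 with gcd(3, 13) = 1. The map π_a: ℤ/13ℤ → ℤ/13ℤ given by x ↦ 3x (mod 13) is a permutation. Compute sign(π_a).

+1

Trace 9: π^k(9) = [9, 1, 3] for k=0..2.
Decompose π into cycles: lengths [3, 3, 3, 3, 1] (5 cycles, including the fixed point 0).
sign(π) = (−1)^{n − #cycles} = (−1)^{13−5} = (−1)^8 = +1.
The Jacobi symbol (3|13) = +1 (Zolotarev) agrees.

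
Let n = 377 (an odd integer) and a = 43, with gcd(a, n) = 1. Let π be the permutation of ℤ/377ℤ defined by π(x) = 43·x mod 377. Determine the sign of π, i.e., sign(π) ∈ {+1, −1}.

-1

Orbit of 127 under x↦43x: [127, 183, 329, 198, 220, 35, 374]… (length divides ord_377(43)).
8 cycles of lengths [84, 84, 84, 84, 28, 6, 6, 1].
sign(π) = (−1)^{n − #cycles} = (−1)^{377−8} = (−1)^369 = -1.
Check: (43/377) = -1 by Zolotarev.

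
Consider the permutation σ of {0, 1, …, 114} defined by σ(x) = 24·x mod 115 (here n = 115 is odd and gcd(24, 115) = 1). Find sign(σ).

+1

Trace 1: π^k(1) = [1, 24] for k=0..1.
π_24 has 69 disjoint cycles with lengths [2, 2, 2, 2, 2, 2, 2, 2, 2, 2, 2, 2, 2, 2, 2, 2, 2, 2, 2, 2, 2, 2, 2, 2, 2, 2, 2, 2, 2, 2, 2, 2, 2, 2, 2, 2, 2, 2, 2, 2, 2, 2, 2, 2, 2, 2, 1, 1, 1, 1, 1, 1, 1, 1, 1, 1, 1, 1, 1, 1, 1, 1, 1, 1, 1, 1, 1, 1, 1] on {0,…,114}.
115 − 69 = 46 transpositions; sign(π) = (−1)^46 = +1.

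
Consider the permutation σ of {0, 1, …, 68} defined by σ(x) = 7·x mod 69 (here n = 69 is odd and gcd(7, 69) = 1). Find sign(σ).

Start at x=4: 4 → 28 → 58 → 61 → 13 → 22 → 16 → … (one orbit).
Cycle lengths of π_7 on ℤ/69ℤ: [22, 22, 22, 1, 1, 1]; 6 cycles in total.
69 − 6 = 63 transpositions; sign(π) = (−1)^63 = -1.
Zolotarev: (7|69) = -1, matching the cycle-count sign.

-1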